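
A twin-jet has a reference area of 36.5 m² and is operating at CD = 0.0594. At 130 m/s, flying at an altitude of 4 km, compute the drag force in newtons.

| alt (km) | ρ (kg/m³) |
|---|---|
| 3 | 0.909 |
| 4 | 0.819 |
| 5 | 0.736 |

D = 15000 N

At 4 km, from the table: ρ = 0.819 kg/m³.
D = ½ρv²S·CD = ½ × 0.819 × 130² × 36.5 × 0.0594 = 15000 N ≈ 15 kN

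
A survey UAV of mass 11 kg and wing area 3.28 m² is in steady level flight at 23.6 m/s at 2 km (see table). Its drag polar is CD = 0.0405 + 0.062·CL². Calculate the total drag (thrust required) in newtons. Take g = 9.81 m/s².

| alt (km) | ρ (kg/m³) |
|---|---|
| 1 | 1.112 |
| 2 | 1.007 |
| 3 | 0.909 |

At 2 km, from the table: ρ = 1.007 kg/m³.
In steady level flight, lift balances weight: W = mg = 11 × 9.81 = 107.91 N.
q = ½ρv² = ½ × 1.007 × 23.6² = 280.4 Pa.
CL = W/(q·S) = 107.91 / (280.4 × 3.28) = 0.1173.
CD = 0.0405 + 0.062 × 0.1173² = 0.04135.
D = q·S·CD = 280.4 × 3.28 × 0.04135 = 38.04 N

D = 38 N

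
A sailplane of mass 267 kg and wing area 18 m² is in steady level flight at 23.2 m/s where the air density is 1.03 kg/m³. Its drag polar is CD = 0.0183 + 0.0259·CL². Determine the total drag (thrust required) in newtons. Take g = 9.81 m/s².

Weight W = mg = 267 × 9.81 = 2619.3 N; in level flight L = W.
Dynamic pressure q = 0.5 × 1.03 × 23.2² = 277.2 Pa.
CL = 2W/(ρv²S) = 2×2619.3/(1.03×23.2²×18) = 0.525.
CD = 0.0183 + 0.0259 × 0.525² = 0.02544.
D = q·S·CD = 277.2 × 18 × 0.02544 = 126.9 N

D = 127 N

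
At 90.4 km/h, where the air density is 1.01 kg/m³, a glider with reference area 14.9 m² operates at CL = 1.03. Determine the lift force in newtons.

Convert speed: v = 90.4 km/h ÷ 3.6 = 25.11 m/s.
L = ½ρv²S·CL = ½ × 1.01 × 25.11² × 14.9 × 1.03 = 4890 N

L = 4890 N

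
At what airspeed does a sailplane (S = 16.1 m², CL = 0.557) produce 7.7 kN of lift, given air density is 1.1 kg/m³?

v = 39.5 m/s

L = ½ρv²S·CL ⇒ v = √(2L/(ρ·S·CL))
v = √(2 × 7700 / (1.1 × 16.1 × 0.557)) = √1561 = 39.5 m/s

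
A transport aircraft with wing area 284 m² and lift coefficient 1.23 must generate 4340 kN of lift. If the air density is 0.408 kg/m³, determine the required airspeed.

L = ½ρv²S·CL ⇒ v = √(2L/(ρ·S·CL))
v = √(2 × 4.34×10^6 / (0.408 × 284 × 1.23)) = √60900 = 247 m/s

v = 247 m/s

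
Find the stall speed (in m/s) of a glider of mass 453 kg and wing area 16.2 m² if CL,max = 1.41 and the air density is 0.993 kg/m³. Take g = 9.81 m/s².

V_stall = 19.8 m/s

At stall, lift equals weight: L = W = m·g = 453 × 9.81 = 4444 N.
V_stall = √(2W/(ρ·S·CL,max)) = √(2 × 4444 / (0.993 × 16.2 × 1.41))
V_stall = √391.8 = 19.8 m/s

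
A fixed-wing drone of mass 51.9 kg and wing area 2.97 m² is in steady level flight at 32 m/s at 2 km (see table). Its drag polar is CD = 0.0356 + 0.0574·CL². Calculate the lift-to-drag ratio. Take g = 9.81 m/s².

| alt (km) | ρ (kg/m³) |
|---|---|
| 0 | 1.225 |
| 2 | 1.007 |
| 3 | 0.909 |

L/D = 7.93

At 2 km, from the table: ρ = 1.007 kg/m³.
Level flight ⇒ L = W = m·g = 51.9 × 9.81 = 509.14 N.
q = ½ρv² = ½ × 1.007 × 32² = 515.6 Pa.
CL = W/(q·S) = 509.14 / (515.6 × 2.97) = 0.3325.
CD = 0.0356 + 0.0574 × 0.3325² = 0.04195.
L/D = CL/CD = 0.3325 / 0.04195 = 7.93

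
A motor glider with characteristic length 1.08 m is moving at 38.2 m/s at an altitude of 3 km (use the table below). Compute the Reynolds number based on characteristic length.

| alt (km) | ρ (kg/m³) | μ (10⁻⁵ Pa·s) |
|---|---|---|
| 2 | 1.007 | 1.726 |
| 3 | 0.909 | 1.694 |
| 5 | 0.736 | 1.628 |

Re = 2.21×10^6

At 3 km, from the table: ρ = 0.909 kg/m³, μ = 1.694×10⁻⁵ Pa·s.
Re = ρ·v·c/μ = 0.909 × 38.2 × 1.08 / (1.694×10⁻⁵) = 2.21×10^6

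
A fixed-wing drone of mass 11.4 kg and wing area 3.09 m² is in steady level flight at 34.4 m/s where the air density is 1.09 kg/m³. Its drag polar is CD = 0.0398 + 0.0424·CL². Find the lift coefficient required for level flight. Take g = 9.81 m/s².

CL = 0.0561

Level flight ⇒ L = W = m·g = 11.4 × 9.81 = 111.83 N.
Dynamic pressure q = 0.5 × 1.09 × 34.4² = 644.9 Pa.
Required CL = L/(qS) = 111.83/(644.9·3.09) = 0.05612.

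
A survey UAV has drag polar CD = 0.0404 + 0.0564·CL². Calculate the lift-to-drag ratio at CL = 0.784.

L/D = 10.4

CD = 0.0404 + 0.0564 × 0.784² = 0.07507
L/D = CL/CD = 0.784 / 0.07507 = 10.4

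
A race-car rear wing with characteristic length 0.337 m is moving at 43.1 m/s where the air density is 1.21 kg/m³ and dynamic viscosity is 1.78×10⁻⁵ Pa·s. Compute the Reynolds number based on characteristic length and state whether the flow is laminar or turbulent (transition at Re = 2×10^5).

Re = 9.87×10^5 (turbulent)

Re = ρ·v·c/μ = 1.21 × 43.1 × 0.337 / (1.78×10⁻⁵) = 9.87×10^5
Since 9.87×10^5 > 2×10^5, the flow is turbulent.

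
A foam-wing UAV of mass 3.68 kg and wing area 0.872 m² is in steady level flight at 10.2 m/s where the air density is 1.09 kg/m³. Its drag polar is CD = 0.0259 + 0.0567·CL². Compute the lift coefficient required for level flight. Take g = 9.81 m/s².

In steady level flight, lift balances weight: W = mg = 3.68 × 9.81 = 36.101 N.
Dynamic pressure q = 0.5 × 1.09 × 10.2² = 56.7 Pa.
CL = W/(q·S) = 36.101 / (56.7 × 0.872) = 0.7301.

CL = 0.73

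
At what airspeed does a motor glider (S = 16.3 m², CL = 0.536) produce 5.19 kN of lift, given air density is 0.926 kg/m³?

v = 35.8 m/s

L = ½ρv²S·CL ⇒ v = √(2L/(ρ·S·CL))
v = √(2 × 5190 / (0.926 × 16.3 × 0.536)) = √1283 = 35.8 m/s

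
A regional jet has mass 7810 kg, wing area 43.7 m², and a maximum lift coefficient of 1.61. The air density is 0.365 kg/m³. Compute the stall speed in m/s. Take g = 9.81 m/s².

V_stall = 77.2 m/s

Weight W = mg = 7810 × 9.81 = 76620 N.
V_stall = √(2W/(ρ·S·CL,max)) = √(2 × 76620 / (0.365 × 43.7 × 1.61))
V_stall = √5967 = 77.2 m/s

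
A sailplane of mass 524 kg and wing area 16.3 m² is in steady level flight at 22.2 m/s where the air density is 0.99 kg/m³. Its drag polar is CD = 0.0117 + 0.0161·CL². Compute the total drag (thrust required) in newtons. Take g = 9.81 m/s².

In steady level flight, lift balances weight: W = mg = 524 × 9.81 = 5140.4 N.
q = ½ρv² = ½ × 0.99 × 22.2² = 244 Pa.
Required CL = L/(qS) = 5140.4/(244·16.3) = 1.293.
CD = 0.0117 + 0.0161 × 1.293² = 0.0386.
D = q·S·CD = 244 × 16.3 × 0.0386 = 153.5 N

D = 154 N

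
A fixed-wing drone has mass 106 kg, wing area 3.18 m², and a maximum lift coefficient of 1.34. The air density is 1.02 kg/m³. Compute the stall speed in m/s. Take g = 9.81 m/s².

Weight W = mg = 106 × 9.81 = 1040 N.
V_stall = √(2W/(ρ·S·CL,max)) = √(2 × 1040 / (1.02 × 3.18 × 1.34))
V_stall = √478.5 = 21.9 m/s

V_stall = 21.9 m/s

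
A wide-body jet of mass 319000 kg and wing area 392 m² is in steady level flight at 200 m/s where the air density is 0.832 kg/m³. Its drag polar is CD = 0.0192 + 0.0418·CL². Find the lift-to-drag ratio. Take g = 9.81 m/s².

L/D = 16.6

Weight W = mg = 319000 × 9.81 = 3.1294×10^6 N; in level flight L = W.
q = ½ρv² = ½ × 0.832 × 200² = 16640 Pa.
CL = 2W/(ρv²S) = 2×3.1294×10^6/(0.832×200²×392) = 0.4798.
CD = 0.0192 + 0.0418 × 0.4798² = 0.02882.
L/D = CL/CD = 0.4798 / 0.02882 = 16.6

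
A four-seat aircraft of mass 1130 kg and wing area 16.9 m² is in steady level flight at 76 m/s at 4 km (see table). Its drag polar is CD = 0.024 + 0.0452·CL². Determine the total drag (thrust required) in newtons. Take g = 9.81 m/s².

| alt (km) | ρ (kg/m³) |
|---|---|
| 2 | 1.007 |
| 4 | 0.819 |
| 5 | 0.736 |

At 4 km, from the table: ρ = 0.819 kg/m³.
Level flight ⇒ L = W = m·g = 1130 × 9.81 = 11085 N.
Dynamic pressure q = 0.5 × 0.819 × 76² = 2365 Pa.
Required CL = L/(qS) = 11085/(2365·16.9) = 0.2773.
CD = 0.024 + 0.0452 × 0.2773² = 0.02748.
D = q·S·CD = 2365 × 16.9 × 0.02748 = 1098 N

D = 1100 N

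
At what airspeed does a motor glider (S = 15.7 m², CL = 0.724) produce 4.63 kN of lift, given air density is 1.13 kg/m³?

L = ½ρv²S·CL ⇒ v = √(2L/(ρ·S·CL))
v = √(2 × 4630 / (1.13 × 15.7 × 0.724)) = √720.9 = 26.9 m/s

v = 26.9 m/s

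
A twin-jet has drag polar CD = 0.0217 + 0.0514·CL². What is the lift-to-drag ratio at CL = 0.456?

CD = 0.0217 + 0.0514 × 0.456² = 0.03239
L/D = CL/CD = 0.456 / 0.03239 = 14.1

L/D = 14.1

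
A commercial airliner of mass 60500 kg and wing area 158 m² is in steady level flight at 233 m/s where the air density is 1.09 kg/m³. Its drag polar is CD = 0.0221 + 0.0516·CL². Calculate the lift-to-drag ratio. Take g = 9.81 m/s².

L/D = 5.54

In steady level flight, lift balances weight: W = mg = 60500 × 9.81 = 5.935×10^5 N.
q = ½ρv² = ½ × 1.09 × 233² = 29590 Pa.
Required CL = L/(qS) = 5.935×10^5/(29590·158) = 0.127.
CD = 0.0221 + 0.0516 × 0.127² = 0.02293.
L/D = CL/CD = 0.127 / 0.02293 = 5.54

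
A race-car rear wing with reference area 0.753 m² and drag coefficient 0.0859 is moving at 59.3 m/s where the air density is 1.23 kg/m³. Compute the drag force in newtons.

D = ½ρv²S·CD = ½ × 1.23 × 59.3² × 0.753 × 0.0859 = 140 N

D = 140 N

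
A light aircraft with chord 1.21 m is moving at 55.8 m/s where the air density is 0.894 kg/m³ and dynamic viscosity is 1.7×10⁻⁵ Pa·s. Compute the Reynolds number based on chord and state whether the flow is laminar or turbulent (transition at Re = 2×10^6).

Re = ρ·v·c/μ = 0.894 × 55.8 × 1.21 / (1.7×10⁻⁵) = 3.55×10^6
Since 3.55×10^6 > 2×10^6, the flow is turbulent.

Re = 3.55×10^6 (turbulent)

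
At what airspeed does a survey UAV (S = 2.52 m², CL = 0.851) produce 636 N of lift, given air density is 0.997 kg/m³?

L = ½ρv²S·CL ⇒ v = √(2L/(ρ·S·CL))
v = √(2 × 636 / (0.997 × 2.52 × 0.851)) = √594.9 = 24.4 m/s

v = 24.4 m/s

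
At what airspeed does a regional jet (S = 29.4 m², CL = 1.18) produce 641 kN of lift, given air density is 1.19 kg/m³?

v = 176 m/s

L = ½ρv²S·CL ⇒ v = √(2L/(ρ·S·CL))
v = √(2 × 6.41×10^5 / (1.19 × 29.4 × 1.18)) = √31050 = 176 m/s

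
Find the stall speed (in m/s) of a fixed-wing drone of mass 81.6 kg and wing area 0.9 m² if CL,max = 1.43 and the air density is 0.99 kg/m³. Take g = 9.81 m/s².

Stall occurs when L = W at CL,max. W = mg = 81.6 × 9.81 = 800.5 N.
V_stall = √(2W/(ρ·S·CL,max)) = √(2 × 800.5 / (0.99 × 0.9 × 1.43))
V_stall = √1257 = 35.4 m/s

V_stall = 35.4 m/s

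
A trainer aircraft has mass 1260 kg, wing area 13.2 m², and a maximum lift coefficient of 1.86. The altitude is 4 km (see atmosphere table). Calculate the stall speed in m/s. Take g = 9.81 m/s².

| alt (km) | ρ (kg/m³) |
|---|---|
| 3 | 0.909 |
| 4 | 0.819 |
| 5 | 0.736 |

At 4 km, from the table: ρ = 0.819 kg/m³.
Weight W = mg = 1260 × 9.81 = 12360 N.
From L = ½ρV²S·CL,max = W: V_stall = √(2W/(ρSCL,max)) = √(2·12360/(0.819·13.2·1.86))
V_stall = √1229 = 35.1 m/s

V_stall = 35.1 m/s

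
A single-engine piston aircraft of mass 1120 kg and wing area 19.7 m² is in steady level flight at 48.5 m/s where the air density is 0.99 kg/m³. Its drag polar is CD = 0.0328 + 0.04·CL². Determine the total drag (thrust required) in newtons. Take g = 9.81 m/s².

In steady level flight, lift balances weight: W = mg = 1120 × 9.81 = 10987 N.
q = ½ρv² = ½ × 0.99 × 48.5² = 1164 Pa.
Required CL = L/(qS) = 10987/(1164·19.7) = 0.479.
CD = 0.0328 + 0.04 × 0.479² = 0.04198.
D = q·S·CD = 1164 × 19.7 × 0.04198 = 962.9 N

D = 963 N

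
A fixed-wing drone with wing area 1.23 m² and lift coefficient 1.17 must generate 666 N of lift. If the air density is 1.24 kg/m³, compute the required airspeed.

v = 27.3 m/s

L = ½ρv²S·CL ⇒ v = √(2L/(ρ·S·CL))
v = √(2 × 666 / (1.24 × 1.23 × 1.17)) = √746.4 = 27.3 m/s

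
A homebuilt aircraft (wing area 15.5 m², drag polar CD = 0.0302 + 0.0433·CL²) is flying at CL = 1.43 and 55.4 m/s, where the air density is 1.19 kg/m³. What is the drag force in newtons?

D = 3360 N

CD = 0.0302 + 0.0433 × 1.43² = 0.1187
D = ½ρv²S·CD = ½ × 1.19 × 55.4² × 15.5 × 0.1187 = 3360 N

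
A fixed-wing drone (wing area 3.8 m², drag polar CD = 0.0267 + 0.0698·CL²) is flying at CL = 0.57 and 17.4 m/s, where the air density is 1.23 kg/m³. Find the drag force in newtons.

D = 34.9 N

CD = 0.0267 + 0.0698 × 0.57² = 0.04938
D = ½ρv²S·CD = ½ × 1.23 × 17.4² × 3.8 × 0.04938 = 34.9 N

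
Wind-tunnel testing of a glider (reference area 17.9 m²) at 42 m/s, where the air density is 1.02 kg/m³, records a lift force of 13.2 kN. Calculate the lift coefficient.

From L = ½ρv²S·CL, rearranging gives CL = 2L/(ρv²S).
CL = 2 × 13200 / (1.02 × 42² × 17.9) = 0.82

CL = 0.82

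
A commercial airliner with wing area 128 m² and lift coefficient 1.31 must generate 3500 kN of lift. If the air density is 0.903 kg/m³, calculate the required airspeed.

v = 215 m/s

L = ½ρv²S·CL ⇒ v = √(2L/(ρ·S·CL))
v = √(2 × 3.5×10^6 / (0.903 × 128 × 1.31)) = √46230 = 215 m/s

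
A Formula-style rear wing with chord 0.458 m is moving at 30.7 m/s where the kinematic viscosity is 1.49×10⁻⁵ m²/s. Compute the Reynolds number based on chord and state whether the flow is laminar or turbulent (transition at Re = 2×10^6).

Re = v·c/ν = 30.7 × 0.458 / (1.49×10⁻⁵) = 9.44×10^5
Since 9.44×10^5 < 2×10^6, the flow is laminar.

Re = 9.44×10^5 (laminar)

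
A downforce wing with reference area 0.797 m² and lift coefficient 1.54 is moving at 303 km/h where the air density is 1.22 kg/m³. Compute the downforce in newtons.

L = 5300 N

Convert speed: v = 303 km/h ÷ 3.6 = 84.17 m/s.
L = ½ρv²S·CL = ½ × 1.22 × 84.17² × 0.797 × 1.54 = 5300 N ≈ 5.3 kN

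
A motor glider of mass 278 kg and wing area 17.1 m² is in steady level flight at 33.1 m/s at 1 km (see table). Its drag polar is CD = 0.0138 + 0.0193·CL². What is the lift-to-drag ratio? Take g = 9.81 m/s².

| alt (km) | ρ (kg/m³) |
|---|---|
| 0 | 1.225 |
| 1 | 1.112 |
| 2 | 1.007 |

L/D = 17.3

At 1 km, from the table: ρ = 1.112 kg/m³.
Weight W = mg = 278 × 9.81 = 2727.2 N; in level flight L = W.
Dynamic pressure q = 0.5 × 1.112 × 33.1² = 609.2 Pa.
Required CL = L/(qS) = 2727.2/(609.2·17.1) = 0.2618.
CD = 0.0138 + 0.0193 × 0.2618² = 0.01512.
L/D = CL/CD = 0.2618 / 0.01512 = 17.3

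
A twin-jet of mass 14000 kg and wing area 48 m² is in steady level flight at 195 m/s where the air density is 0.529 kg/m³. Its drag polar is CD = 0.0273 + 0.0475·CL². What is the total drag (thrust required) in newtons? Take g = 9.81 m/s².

In steady level flight, lift balances weight: W = mg = 14000 × 9.81 = 1.3734×10^5 N.
q = ½ρv² = ½ × 0.529 × 195² = 10060 Pa.
Required CL = L/(qS) = 1.3734×10^5/(10060·48) = 0.2845.
CD = 0.0273 + 0.0475 × 0.2845² = 0.03114.
D = q·S·CD = 10060 × 48 × 0.03114 = 15040 N

D = 15000 N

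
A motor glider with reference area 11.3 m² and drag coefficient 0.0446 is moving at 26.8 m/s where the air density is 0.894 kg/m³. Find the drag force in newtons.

D = 162 N

Dynamic pressure q = ½ρv² = ½ × 0.894 × 26.8² = 321.1 Pa.
D = q·S·CD = 321.1 × 11.3 × 0.0446 = 162 N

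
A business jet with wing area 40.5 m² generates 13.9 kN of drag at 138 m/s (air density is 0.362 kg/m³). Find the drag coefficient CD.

From D = ½ρv²S·CD, rearranging gives CD = 2D/(ρv²S).
CD = 2 × 13900 / (0.362 × 138² × 40.5) = 0.0996

CD = 0.0996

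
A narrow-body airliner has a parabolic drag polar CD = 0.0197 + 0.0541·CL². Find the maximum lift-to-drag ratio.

(L/D)max = 15.3

For CD = CD0 + K·CL², (L/D)max occurs at CL* = √(CD0/K) and equals 1/(2√(K·CD0)).
(L/D)max = 1/(2√(0.0541 × 0.0197)) = 1/(2 × 0.03265) = 15.3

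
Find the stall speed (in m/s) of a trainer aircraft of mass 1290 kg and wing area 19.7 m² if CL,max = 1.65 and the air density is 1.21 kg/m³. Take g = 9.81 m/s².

Weight W = mg = 1290 × 9.81 = 12650 N.
From L = ½ρV²S·CL,max = W: V_stall = √(2W/(ρSCL,max)) = √(2·12650/(1.21·19.7·1.65))
V_stall = √643.5 = 25.4 m/s

V_stall = 25.4 m/s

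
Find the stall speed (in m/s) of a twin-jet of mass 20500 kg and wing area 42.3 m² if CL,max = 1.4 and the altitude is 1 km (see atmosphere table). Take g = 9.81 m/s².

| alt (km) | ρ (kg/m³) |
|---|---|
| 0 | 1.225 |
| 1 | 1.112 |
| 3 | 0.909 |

At 1 km, from the table: ρ = 1.112 kg/m³.
Weight W = mg = 20500 × 9.81 = 2.011×10^5 N.
From L = ½ρV²S·CL,max = W: V_stall = √(2W/(ρSCL,max)) = √(2·2.011×10^5/(1.112·42.3·1.4))
V_stall = √6108 = 78.2 m/s

V_stall = 78.2 m/s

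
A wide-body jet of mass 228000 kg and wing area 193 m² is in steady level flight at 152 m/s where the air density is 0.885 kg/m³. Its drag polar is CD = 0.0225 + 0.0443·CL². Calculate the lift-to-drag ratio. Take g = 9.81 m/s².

L/D = 14.3

In steady level flight, lift balances weight: W = mg = 228000 × 9.81 = 2.2367×10^6 N.
q = ½ρv² = ½ × 0.885 × 152² = 10220 Pa.
CL = 2W/(ρv²S) = 2×2.2367×10^6/(0.885×152²×193) = 1.134.
CD = 0.0225 + 0.0443 × 1.134² = 0.07942.
L/D = CL/CD = 1.134 / 0.07942 = 14.3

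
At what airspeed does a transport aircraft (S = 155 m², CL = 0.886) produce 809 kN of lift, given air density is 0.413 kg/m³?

v = 169 m/s

L = ½ρv²S·CL ⇒ v = √(2L/(ρ·S·CL))
v = √(2 × 8.09×10^5 / (0.413 × 155 × 0.886)) = √28530 = 169 m/s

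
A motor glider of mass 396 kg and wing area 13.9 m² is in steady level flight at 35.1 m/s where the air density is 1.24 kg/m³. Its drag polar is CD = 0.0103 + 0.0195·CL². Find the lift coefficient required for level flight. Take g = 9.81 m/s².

In steady level flight, lift balances weight: W = mg = 396 × 9.81 = 3884.8 N.
q = ½ρv² = ½ × 1.24 × 35.1² = 763.8 Pa.
CL = 2W/(ρv²S) = 2×3884.8/(1.24×35.1²×13.9) = 0.3659.

CL = 0.366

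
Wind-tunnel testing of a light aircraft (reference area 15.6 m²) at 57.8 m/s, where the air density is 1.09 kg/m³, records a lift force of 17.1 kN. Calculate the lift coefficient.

CL = 0.602

From L = ½ρv²S·CL, rearranging gives CL = 2L/(ρv²S).
CL = 2 × 17100 / (1.09 × 57.8² × 15.6) = 0.602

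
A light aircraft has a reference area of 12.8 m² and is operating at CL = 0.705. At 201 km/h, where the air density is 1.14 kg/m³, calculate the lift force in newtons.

L = 16000 N

Convert speed: v = 201 km/h ÷ 3.6 = 55.83 m/s.
L = ½ρv²S·CL = ½ × 1.14 × 55.83² × 12.8 × 0.705 = 16000 N ≈ 16 kN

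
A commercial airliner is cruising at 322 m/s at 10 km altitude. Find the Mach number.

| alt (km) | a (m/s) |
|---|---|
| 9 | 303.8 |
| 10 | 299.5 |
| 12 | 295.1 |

At 10 km, from the table: a = 299.5 m/s.
M = v/a = 322 / 299.5 = 1.08

M = 1.08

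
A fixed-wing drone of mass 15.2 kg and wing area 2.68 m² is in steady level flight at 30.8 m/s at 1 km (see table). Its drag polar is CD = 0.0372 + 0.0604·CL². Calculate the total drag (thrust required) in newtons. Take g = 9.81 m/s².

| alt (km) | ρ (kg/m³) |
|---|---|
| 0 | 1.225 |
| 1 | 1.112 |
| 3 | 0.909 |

At 1 km, from the table: ρ = 1.112 kg/m³.
Weight W = mg = 15.2 × 9.81 = 149.11 N; in level flight L = W.
Dynamic pressure q = 0.5 × 1.112 × 30.8² = 527.4 Pa.
Required CL = L/(qS) = 149.11/(527.4·2.68) = 0.1055.
CD = 0.0372 + 0.0604 × 0.1055² = 0.03787.
D = q·S·CD = 527.4 × 2.68 × 0.03787 = 53.53 N

D = 53.5 N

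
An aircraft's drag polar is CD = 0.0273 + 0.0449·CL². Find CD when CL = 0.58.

CD = 0.0424

CD = 0.0273 + 0.0449 × 0.58² = 0.0273 + 0.0151 = 0.0424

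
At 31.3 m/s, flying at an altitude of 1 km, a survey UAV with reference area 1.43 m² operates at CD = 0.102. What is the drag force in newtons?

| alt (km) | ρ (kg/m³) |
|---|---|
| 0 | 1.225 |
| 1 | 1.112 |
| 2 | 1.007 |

D = 79.5 N

At 1 km, from the table: ρ = 1.112 kg/m³.
Dynamic pressure q = ½ρv² = ½ × 1.112 × 31.3² = 544.7 Pa.
D = q·S·CD = 544.7 × 1.43 × 0.102 = 79.5 N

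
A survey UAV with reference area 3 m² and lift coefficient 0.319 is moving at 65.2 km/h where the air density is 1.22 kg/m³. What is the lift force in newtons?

Convert speed: v = 65.2 km/h ÷ 3.6 = 18.11 m/s.
Dynamic pressure q = ½ρv² = ½ × 1.22 × 18.11² = 200.1 Pa.
L = q·S·CL = 200.1 × 3 × 0.319 = 191 N

L = 191 N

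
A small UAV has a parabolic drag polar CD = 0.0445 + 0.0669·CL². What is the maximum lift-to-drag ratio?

For CD = CD0 + K·CL², (L/D)max occurs at CL* = √(CD0/K) and equals 1/(2√(K·CD0)).
(L/D)max = 1/(2√(0.0669 × 0.0445)) = 1/(2 × 0.05456) = 9.16

(L/D)max = 9.16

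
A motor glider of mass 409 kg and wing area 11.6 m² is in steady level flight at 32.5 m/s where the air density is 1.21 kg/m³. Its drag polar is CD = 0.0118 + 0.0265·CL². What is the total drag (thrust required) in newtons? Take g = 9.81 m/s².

D = 145 N

In steady level flight, lift balances weight: W = mg = 409 × 9.81 = 4012.3 N.
q = ½ρv² = ½ × 1.21 × 32.5² = 639 Pa.
Required CL = L/(qS) = 4012.3/(639·11.6) = 0.5413.
CD = 0.0118 + 0.0265 × 0.5413² = 0.01956.
D = q·S·CD = 639 × 11.6 × 0.01956 = 145 N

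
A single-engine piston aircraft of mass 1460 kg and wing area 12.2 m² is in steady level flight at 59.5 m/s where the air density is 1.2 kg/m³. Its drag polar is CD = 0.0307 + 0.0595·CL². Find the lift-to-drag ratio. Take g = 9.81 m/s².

Weight W = mg = 1460 × 9.81 = 14323 N; in level flight L = W.
q = ½ρv² = ½ × 1.2 × 59.5² = 2124 Pa.
CL = 2W/(ρv²S) = 2×14323/(1.2×59.5²×12.2) = 0.5527.
CD = 0.0307 + 0.0595 × 0.5527² = 0.04887.
L/D = CL/CD = 0.5527 / 0.04887 = 11.3

L/D = 11.3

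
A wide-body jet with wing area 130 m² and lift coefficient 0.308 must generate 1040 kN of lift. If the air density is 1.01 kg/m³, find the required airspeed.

L = ½ρv²S·CL ⇒ v = √(2L/(ρ·S·CL))
v = √(2 × 1.04×10^6 / (1.01 × 130 × 0.308)) = √51430 = 227 m/s

v = 227 m/s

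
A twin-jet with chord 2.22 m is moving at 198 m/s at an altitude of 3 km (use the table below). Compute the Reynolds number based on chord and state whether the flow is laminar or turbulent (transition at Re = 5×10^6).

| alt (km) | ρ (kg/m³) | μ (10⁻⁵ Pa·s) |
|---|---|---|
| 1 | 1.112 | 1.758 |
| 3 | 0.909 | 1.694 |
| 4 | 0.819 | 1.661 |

At 3 km, from the table: ρ = 0.909 kg/m³, μ = 1.694×10⁻⁵ Pa·s.
Re = ρ·v·c/μ = 0.909 × 198 × 2.22 / (1.694×10⁻⁵) = 2.36×10^7
Since 2.36×10^7 > 5×10^6, the flow is turbulent.

Re = 2.36×10^7 (turbulent)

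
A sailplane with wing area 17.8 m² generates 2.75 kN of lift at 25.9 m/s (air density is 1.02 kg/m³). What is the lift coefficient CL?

CL = 0.452

From L = ½ρv²S·CL, rearranging gives CL = 2L/(ρv²S).
CL = 2 × 2750 / (1.02 × 25.9² × 17.8) = 0.452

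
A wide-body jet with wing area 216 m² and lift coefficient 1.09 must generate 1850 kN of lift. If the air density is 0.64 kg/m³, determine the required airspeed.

L = ½ρv²S·CL ⇒ v = √(2L/(ρ·S·CL))
v = √(2 × 1.85×10^6 / (0.64 × 216 × 1.09)) = √24560 = 157 m/s

v = 157 m/s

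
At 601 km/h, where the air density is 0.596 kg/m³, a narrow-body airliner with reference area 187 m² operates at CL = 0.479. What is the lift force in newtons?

Convert speed: v = 601 km/h ÷ 3.6 = 166.9 m/s.
L = ½ρv²S·CL = ½ × 0.596 × 166.9² × 187 × 0.479 = 7.44×10^5 N ≈ 744 kN

L = 7.44×10^5 N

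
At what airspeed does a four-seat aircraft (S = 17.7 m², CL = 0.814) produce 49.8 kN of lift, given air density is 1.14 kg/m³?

v = 77.9 m/s

L = ½ρv²S·CL ⇒ v = √(2L/(ρ·S·CL))
v = √(2 × 49800 / (1.14 × 17.7 × 0.814)) = √6064 = 77.9 m/s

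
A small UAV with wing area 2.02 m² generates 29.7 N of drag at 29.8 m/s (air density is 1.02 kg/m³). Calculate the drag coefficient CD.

CD = 0.0325

From D = ½ρv²S·CD, rearranging gives CD = 2D/(ρv²S).
CD = 2 × 29.7 / (1.02 × 29.8² × 2.02) = 0.0325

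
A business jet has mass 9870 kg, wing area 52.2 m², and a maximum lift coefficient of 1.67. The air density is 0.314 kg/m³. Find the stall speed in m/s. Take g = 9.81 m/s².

Stall occurs when L = W at CL,max. W = mg = 9870 × 9.81 = 96820 N.
From L = ½ρV²S·CL,max = W: V_stall = √(2W/(ρSCL,max)) = √(2·96820/(0.314·52.2·1.67))
V_stall = √7075 = 84.1 m/s

V_stall = 84.1 m/s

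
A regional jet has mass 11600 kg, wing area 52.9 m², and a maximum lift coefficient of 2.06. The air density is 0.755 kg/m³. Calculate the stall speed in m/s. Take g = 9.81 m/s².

Weight W = mg = 11600 × 9.81 = 1.138×10^5 N.
V_stall = √(2W/(ρ·S·CL,max)) = √(2 × 1.138×10^5 / (0.755 × 52.9 × 2.06))
V_stall = √2766 = 52.6 m/s

V_stall = 52.6 m/s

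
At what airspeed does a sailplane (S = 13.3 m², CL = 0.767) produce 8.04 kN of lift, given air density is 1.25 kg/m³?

L = ½ρv²S·CL ⇒ v = √(2L/(ρ·S·CL))
v = √(2 × 8040 / (1.25 × 13.3 × 0.767)) = √1261 = 35.5 m/s

v = 35.5 m/s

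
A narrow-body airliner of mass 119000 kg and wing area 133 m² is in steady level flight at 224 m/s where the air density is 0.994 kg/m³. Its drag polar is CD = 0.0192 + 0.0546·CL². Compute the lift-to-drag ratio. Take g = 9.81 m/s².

L/D = 13.6

Weight W = mg = 119000 × 9.81 = 1.1674×10^6 N; in level flight L = W.
q = ½ρv² = ½ × 0.994 × 224² = 24940 Pa.
CL = 2W/(ρv²S) = 2×1.1674×10^6/(0.994×224²×133) = 0.352.
CD = 0.0192 + 0.0546 × 0.352² = 0.02596.
L/D = CL/CD = 0.352 / 0.02596 = 13.6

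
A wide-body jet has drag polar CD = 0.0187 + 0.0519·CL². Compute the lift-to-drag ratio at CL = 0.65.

L/D = 16

CD = 0.0187 + 0.0519 × 0.65² = 0.04063
L/D = CL/CD = 0.65 / 0.04063 = 16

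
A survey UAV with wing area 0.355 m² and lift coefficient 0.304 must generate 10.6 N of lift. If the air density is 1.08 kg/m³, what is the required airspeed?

L = ½ρv²S·CL ⇒ v = √(2L/(ρ·S·CL))
v = √(2 × 10.6 / (1.08 × 0.355 × 0.304)) = √181.9 = 13.5 m/s

v = 13.5 m/s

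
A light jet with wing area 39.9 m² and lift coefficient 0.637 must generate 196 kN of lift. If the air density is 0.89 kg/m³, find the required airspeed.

v = 132 m/s

L = ½ρv²S·CL ⇒ v = √(2L/(ρ·S·CL))
v = √(2 × 1.96×10^5 / (0.89 × 39.9 × 0.637)) = √17330 = 132 m/s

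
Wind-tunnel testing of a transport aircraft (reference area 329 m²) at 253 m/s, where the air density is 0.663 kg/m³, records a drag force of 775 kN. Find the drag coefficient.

From D = ½ρv²S·CD, rearranging gives CD = 2D/(ρv²S).
CD = 2 × 7.75×10^5 / (0.663 × 253² × 329) = 0.111

CD = 0.111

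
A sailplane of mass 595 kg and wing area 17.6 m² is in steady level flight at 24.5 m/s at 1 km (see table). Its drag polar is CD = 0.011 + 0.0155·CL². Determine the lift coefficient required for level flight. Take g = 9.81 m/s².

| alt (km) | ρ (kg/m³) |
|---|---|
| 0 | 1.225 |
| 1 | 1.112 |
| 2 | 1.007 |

At 1 km, from the table: ρ = 1.112 kg/m³.
Weight W = mg = 595 × 9.81 = 5837 N; in level flight L = W.
Dynamic pressure q = 0.5 × 1.112 × 24.5² = 333.7 Pa.
CL = 2W/(ρv²S) = 2×5837/(1.112×24.5²×17.6) = 0.9937.

CL = 0.994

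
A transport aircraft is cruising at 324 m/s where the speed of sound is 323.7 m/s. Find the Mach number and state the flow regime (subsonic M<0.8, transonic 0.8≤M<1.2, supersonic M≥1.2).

M = 1 (transonic)

M = v/a = 324 / 323.7 = 1
M = 1 → transonic.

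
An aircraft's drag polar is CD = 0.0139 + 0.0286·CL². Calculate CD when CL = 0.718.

CD = 0.0139 + 0.0286 × 0.718² = 0.0139 + 0.01474 = 0.0286

CD = 0.0286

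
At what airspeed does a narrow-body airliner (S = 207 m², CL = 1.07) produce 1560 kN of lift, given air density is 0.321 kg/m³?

v = 209 m/s

L = ½ρv²S·CL ⇒ v = √(2L/(ρ·S·CL))
v = √(2 × 1.56×10^6 / (0.321 × 207 × 1.07)) = √43880 = 209 m/s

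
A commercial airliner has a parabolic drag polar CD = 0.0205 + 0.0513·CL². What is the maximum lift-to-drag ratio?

For CD = CD0 + K·CL², (L/D)max occurs at CL* = √(CD0/K) and equals 1/(2√(K·CD0)).
(L/D)max = 1/(2√(0.0513 × 0.0205)) = 1/(2 × 0.03243) = 15.4

(L/D)max = 15.4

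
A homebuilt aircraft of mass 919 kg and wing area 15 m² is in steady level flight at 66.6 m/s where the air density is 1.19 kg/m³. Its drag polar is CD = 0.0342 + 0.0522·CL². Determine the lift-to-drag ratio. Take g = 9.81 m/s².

Level flight ⇒ L = W = m·g = 919 × 9.81 = 9015.4 N.
Dynamic pressure q = 0.5 × 1.19 × 66.6² = 2639 Pa.
Required CL = L/(qS) = 9015.4/(2639·15) = 0.2277.
CD = 0.0342 + 0.0522 × 0.2277² = 0.03691.
L/D = CL/CD = 0.2277 / 0.03691 = 6.17

L/D = 6.17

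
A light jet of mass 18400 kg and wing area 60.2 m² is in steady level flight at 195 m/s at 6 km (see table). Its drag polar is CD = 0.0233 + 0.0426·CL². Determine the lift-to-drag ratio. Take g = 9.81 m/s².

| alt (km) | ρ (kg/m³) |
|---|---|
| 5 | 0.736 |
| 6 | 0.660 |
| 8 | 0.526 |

L/D = 9.29

At 6 km, from the table: ρ = 0.660 kg/m³.
Weight W = mg = 18400 × 9.81 = 1.805×10^5 N; in level flight L = W.
Dynamic pressure q = 0.5 × 0.66 × 195² = 12550 Pa.
Required CL = L/(qS) = 1.805×10^5/(12550·60.2) = 0.239.
CD = 0.0233 + 0.0426 × 0.239² = 0.02573.
L/D = CL/CD = 0.239 / 0.02573 = 9.29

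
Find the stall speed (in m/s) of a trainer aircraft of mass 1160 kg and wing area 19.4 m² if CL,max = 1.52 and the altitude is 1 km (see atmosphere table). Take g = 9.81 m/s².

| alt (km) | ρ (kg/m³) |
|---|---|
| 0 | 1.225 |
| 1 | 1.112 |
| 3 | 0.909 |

At 1 km, from the table: ρ = 1.112 kg/m³.
At stall, lift equals weight: L = W = m·g = 1160 × 9.81 = 11380 N.
V_stall = √(2W/(ρ·S·CL,max)) = √(2 × 11380 / (1.112 × 19.4 × 1.52))
V_stall = √694.1 = 26.3 m/s

V_stall = 26.3 m/s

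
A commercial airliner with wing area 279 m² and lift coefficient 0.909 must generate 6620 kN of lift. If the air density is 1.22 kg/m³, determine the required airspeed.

v = 207 m/s

L = ½ρv²S·CL ⇒ v = √(2L/(ρ·S·CL))
v = √(2 × 6.62×10^6 / (1.22 × 279 × 0.909)) = √42790 = 207 m/s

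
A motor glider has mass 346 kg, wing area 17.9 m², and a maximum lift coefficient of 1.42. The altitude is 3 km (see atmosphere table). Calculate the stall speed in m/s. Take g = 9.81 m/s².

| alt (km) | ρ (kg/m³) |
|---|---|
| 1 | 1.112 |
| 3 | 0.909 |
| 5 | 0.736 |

At 3 km, from the table: ρ = 0.909 kg/m³.
At stall, lift equals weight: L = W = m·g = 346 × 9.81 = 3394 N.
From L = ½ρV²S·CL,max = W: V_stall = √(2W/(ρSCL,max)) = √(2·3394/(0.909·17.9·1.42))
V_stall = √293.8 = 17.1 m/s

V_stall = 17.1 m/s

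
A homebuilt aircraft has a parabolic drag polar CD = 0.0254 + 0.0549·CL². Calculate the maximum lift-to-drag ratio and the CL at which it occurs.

For CD = CD0 + K·CL², (L/D)max occurs at CL* = √(CD0/K) and equals 1/(2√(K·CD0)).
(L/D)max = 1/(2√(0.0549 × 0.0254)) = 1/(2 × 0.03734) = 13.4
CL* = √(0.0254/0.0549) = 0.68

(L/D)max = 13.4, at CL = 0.68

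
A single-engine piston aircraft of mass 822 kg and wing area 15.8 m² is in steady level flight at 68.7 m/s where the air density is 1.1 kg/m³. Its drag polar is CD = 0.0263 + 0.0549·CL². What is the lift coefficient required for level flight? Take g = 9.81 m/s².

In steady level flight, lift balances weight: W = mg = 822 × 9.81 = 8063.8 N.
Dynamic pressure q = 0.5 × 1.1 × 68.7² = 2596 Pa.
CL = 2W/(ρv²S) = 2×8063.8/(1.1×68.7²×15.8) = 0.1966.

CL = 0.197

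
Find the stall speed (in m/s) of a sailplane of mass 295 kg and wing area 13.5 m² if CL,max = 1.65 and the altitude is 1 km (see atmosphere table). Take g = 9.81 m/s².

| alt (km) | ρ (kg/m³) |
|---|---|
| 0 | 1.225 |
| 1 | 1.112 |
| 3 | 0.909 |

V_stall = 15.3 m/s

At 1 km, from the table: ρ = 1.112 kg/m³.
Stall occurs when L = W at CL,max. W = mg = 295 × 9.81 = 2894 N.
From L = ½ρV²S·CL,max = W: V_stall = √(2W/(ρSCL,max)) = √(2·2894/(1.112·13.5·1.65))
V_stall = √233.7 = 15.3 m/s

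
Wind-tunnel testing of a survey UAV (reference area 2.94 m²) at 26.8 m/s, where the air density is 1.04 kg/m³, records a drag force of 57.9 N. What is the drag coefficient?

CD = 0.0527

From D = ½ρv²S·CD, rearranging gives CD = 2D/(ρv²S).
CD = 2 × 57.9 / (1.04 × 26.8² × 2.94) = 0.0527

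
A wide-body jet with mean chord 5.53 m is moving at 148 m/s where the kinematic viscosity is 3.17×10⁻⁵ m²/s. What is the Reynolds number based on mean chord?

Re = 2.58×10^7

Re = v·c/ν = 148 × 5.53 / (3.17×10⁻⁵) = 2.58×10^7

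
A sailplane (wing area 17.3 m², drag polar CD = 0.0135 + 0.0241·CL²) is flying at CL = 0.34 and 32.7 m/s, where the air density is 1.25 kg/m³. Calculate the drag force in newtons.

CD = 0.0135 + 0.0241 × 0.34² = 0.01629
D = ½ρv²S·CD = ½ × 1.25 × 32.7² × 17.3 × 0.01629 = 188 N

D = 188 N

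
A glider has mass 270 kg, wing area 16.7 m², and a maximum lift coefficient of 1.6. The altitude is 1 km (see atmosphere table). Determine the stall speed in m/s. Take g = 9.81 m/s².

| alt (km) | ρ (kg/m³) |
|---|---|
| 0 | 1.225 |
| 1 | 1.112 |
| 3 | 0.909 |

V_stall = 13.4 m/s

At 1 km, from the table: ρ = 1.112 kg/m³.
At stall, lift equals weight: L = W = m·g = 270 × 9.81 = 2649 N.
From L = ½ρV²S·CL,max = W: V_stall = √(2W/(ρSCL,max)) = √(2·2649/(1.112·16.7·1.6))
V_stall = √178.3 = 13.4 m/s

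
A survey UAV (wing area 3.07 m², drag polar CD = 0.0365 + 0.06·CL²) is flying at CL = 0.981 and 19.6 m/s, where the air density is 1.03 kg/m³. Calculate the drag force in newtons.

D = 57.2 N

CD = 0.0365 + 0.06 × 0.981² = 0.09424
D = ½ρv²S·CD = ½ × 1.03 × 19.6² × 3.07 × 0.09424 = 57.2 N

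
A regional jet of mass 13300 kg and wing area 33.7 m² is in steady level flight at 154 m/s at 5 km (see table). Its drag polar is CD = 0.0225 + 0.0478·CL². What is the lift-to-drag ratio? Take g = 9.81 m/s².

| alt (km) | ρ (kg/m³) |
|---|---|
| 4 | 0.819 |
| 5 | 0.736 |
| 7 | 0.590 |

At 5 km, from the table: ρ = 0.736 kg/m³.
In steady level flight, lift balances weight: W = mg = 13300 × 9.81 = 1.3047×10^5 N.
Dynamic pressure q = 0.5 × 0.736 × 154² = 8727 Pa.
Required CL = L/(qS) = 1.3047×10^5/(8727·33.7) = 0.4436.
CD = 0.0225 + 0.0478 × 0.4436² = 0.03191.
L/D = CL/CD = 0.4436 / 0.03191 = 13.9

L/D = 13.9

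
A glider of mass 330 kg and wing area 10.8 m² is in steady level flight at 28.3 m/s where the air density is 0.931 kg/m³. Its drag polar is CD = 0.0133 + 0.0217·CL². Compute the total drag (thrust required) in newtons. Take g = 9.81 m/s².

Weight W = mg = 330 × 9.81 = 3237.3 N; in level flight L = W.
q = ½ρv² = ½ × 0.931 × 28.3² = 372.8 Pa.
CL = 2W/(ρv²S) = 2×3237.3/(0.931×28.3²×10.8) = 0.804.
CD = 0.0133 + 0.0217 × 0.804² = 0.02733.
D = q·S·CD = 372.8 × 10.8 × 0.02733 = 110 N

D = 110 N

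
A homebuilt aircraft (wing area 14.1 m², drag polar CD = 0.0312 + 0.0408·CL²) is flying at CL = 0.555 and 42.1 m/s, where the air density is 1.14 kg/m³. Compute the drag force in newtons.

CD = 0.0312 + 0.0408 × 0.555² = 0.04377
D = ½ρv²S·CD = ½ × 1.14 × 42.1² × 14.1 × 0.04377 = 623 N

D = 623 N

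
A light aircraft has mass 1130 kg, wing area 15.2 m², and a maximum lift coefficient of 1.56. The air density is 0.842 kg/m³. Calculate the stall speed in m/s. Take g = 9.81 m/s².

At stall, lift equals weight: L = W = m·g = 1130 × 9.81 = 11090 N.
V_stall = √(2W/(ρ·S·CL,max)) = √(2 × 11090 / (0.842 × 15.2 × 1.56))
V_stall = √1110 = 33.3 m/s

V_stall = 33.3 m/s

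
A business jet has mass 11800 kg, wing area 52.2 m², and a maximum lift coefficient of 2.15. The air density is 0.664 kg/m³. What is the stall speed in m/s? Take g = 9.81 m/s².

V_stall = 55.7 m/s

At stall, lift equals weight: L = W = m·g = 11800 × 9.81 = 1.158×10^5 N.
From L = ½ρV²S·CL,max = W: V_stall = √(2W/(ρSCL,max)) = √(2·1.158×10^5/(0.664·52.2·2.15))
V_stall = √3107 = 55.7 m/s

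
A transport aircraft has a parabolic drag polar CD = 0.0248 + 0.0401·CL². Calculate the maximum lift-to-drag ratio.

For CD = CD0 + K·CL², (L/D)max occurs at CL* = √(CD0/K) and equals 1/(2√(K·CD0)).
(L/D)max = 1/(2√(0.0401 × 0.0248)) = 1/(2 × 0.03154) = 15.9

(L/D)max = 15.9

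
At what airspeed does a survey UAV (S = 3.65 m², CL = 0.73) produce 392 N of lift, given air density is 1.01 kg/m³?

v = 17.1 m/s

L = ½ρv²S·CL ⇒ v = √(2L/(ρ·S·CL))
v = √(2 × 392 / (1.01 × 3.65 × 0.73)) = √291.3 = 17.1 m/s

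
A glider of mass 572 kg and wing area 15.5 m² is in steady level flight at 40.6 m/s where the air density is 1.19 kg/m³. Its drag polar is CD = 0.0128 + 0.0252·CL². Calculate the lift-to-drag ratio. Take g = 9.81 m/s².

Weight W = mg = 572 × 9.81 = 5611.3 N; in level flight L = W.
Dynamic pressure q = 0.5 × 1.19 × 40.6² = 980.8 Pa.
CL = W/(q·S) = 5611.3 / (980.8 × 15.5) = 0.3691.
CD = 0.0128 + 0.0252 × 0.3691² = 0.01623.
L/D = CL/CD = 0.3691 / 0.01623 = 22.7

L/D = 22.7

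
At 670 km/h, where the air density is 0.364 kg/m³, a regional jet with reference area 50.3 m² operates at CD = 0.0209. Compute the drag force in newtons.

Convert speed: v = 670 km/h ÷ 3.6 = 186.1 m/s.
Dynamic pressure q = ½ρv² = ½ × 0.364 × 186.1² = 6304 Pa.
D = q·S·CD = 6304 × 50.3 × 0.0209 = 6630 N ≈ 6.63 kN

D = 6630 N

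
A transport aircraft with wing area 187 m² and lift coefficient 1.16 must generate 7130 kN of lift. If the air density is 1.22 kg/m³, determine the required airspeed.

L = ½ρv²S·CL ⇒ v = √(2L/(ρ·S·CL))
v = √(2 × 7.13×10^6 / (1.22 × 187 × 1.16)) = √53880 = 232 m/s

v = 232 m/s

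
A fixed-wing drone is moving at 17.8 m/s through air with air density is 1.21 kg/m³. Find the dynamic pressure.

q = 192 Pa

q = ½ρv² = ½ × 1.21 × 17.8² = 192 Pa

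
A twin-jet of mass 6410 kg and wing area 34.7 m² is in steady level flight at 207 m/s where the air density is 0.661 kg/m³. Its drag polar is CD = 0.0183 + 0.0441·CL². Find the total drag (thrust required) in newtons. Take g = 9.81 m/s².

Weight W = mg = 6410 × 9.81 = 62882 N; in level flight L = W.
q = ½ρv² = ½ × 0.661 × 207² = 14160 Pa.
CL = W/(q·S) = 62882 / (14160 × 34.7) = 0.128.
CD = 0.0183 + 0.0441 × 0.128² = 0.01902.
D = q·S·CD = 14160 × 34.7 × 0.01902 = 9348 N

D = 9350 N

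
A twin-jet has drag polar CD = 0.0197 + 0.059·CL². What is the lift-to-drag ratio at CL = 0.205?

CD = 0.0197 + 0.059 × 0.205² = 0.02218
L/D = CL/CD = 0.205 / 0.02218 = 9.24

L/D = 9.24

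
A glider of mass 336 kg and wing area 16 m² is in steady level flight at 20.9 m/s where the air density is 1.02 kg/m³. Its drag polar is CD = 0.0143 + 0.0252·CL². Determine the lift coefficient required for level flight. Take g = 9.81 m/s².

Weight W = mg = 336 × 9.81 = 3296.2 N; in level flight L = W.
q = ½ρv² = ½ × 1.02 × 20.9² = 222.8 Pa.
CL = W/(q·S) = 3296.2 / (222.8 × 16) = 0.9248.

CL = 0.925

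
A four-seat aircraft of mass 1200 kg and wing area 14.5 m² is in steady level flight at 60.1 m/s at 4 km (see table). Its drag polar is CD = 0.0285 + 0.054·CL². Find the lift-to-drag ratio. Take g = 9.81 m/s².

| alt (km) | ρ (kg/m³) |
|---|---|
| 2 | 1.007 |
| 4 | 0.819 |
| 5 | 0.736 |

L/D = 12.3

At 4 km, from the table: ρ = 0.819 kg/m³.
Level flight ⇒ L = W = m·g = 1200 × 9.81 = 11772 N.
q = ½ρv² = ½ × 0.819 × 60.1² = 1479 Pa.
Required CL = L/(qS) = 11772/(1479·14.5) = 0.5489.
CD = 0.0285 + 0.054 × 0.5489² = 0.04477.
L/D = CL/CD = 0.5489 / 0.04477 = 12.3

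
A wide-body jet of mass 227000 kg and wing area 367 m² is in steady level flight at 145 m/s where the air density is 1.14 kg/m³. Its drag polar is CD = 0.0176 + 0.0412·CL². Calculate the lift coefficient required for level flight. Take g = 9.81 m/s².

In steady level flight, lift balances weight: W = mg = 227000 × 9.81 = 2.2269×10^6 N.
Dynamic pressure q = 0.5 × 1.14 × 145² = 11980 Pa.
CL = W/(q·S) = 2.2269×10^6 / (11980 × 367) = 0.5063.

CL = 0.506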